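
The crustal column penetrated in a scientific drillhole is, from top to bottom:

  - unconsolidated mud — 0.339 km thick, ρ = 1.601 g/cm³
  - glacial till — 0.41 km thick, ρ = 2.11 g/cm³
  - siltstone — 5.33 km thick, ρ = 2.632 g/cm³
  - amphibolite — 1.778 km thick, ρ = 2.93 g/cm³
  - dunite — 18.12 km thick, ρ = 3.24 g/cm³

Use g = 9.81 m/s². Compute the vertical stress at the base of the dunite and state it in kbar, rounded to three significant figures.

7.78 kbar

unconsolidated mud: 1601 kg/m³ × 9.81 m/s² × 339 m = 5.324×10^6 Pa = 0.05324 kbar
glacial till: 2110 kg/m³ × 9.81 m/s² × 410 m = 8.487×10^6 Pa = 0.08487 kbar
siltstone: 2632 kg/m³ × 9.81 m/s² × 5330 m = 1.376×10^8 Pa = 1.376 kbar
amphibolite: 2930 kg/m³ × 9.81 m/s² × 1778 m = 5.111×10^7 Pa = 0.5111 kbar
dunite: 3240 kg/m³ × 9.81 m/s² × 18120 m = 5.759×10^8 Pa = 5.759 kbar
Total = 0.05324 + 0.08487 + 1.376 + 0.5111 + 5.759 = 7.7847 kbar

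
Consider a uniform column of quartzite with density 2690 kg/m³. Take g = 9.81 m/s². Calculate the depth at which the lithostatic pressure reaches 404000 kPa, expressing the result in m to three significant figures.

15300 m

h = P/(ρg) = 404000 kPa / (2690 kg/m³ × 9.81 m/s²) = 4.040×10^8 Pa / 26389 Pa/m = 15309 m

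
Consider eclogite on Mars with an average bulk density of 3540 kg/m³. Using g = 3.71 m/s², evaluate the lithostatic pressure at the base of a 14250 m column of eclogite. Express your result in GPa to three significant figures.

0.187 GPa

eclogite: 3540 kg/m³ × 3.71 m/s² × 14250 m = 1.872×10^8 Pa = 0.1872 GPa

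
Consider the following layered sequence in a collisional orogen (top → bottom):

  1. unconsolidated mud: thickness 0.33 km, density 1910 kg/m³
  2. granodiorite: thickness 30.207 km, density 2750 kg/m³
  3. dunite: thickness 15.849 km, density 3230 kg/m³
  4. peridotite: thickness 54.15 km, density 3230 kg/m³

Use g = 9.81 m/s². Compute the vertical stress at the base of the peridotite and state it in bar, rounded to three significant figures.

unconsolidated mud: 1910 kg/m³ × 9.81 m/s² × 330 m = 6.183×10^6 Pa = 61.83 bar
granodiorite: 2750 kg/m³ × 9.81 m/s² × 30207 m = 8.149×10^8 Pa = 8149 bar
dunite: 3230 kg/m³ × 9.81 m/s² × 15849 m = 5.022×10^8 Pa = 5022 bar
peridotite: 3230 kg/m³ × 9.81 m/s² × 54150 m = 1.716×10^9 Pa = 17158 bar
Total = 61.83 + 8149 + 5022 + 17158 = 30391 bar

30400 bar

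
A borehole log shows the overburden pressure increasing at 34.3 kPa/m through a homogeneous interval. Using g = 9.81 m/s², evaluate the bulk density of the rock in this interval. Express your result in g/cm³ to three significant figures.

3.50 g/cm³

ρ = (dP/dz)/g = 34.3 kPa/m / 9.81 m/s² = 34300 Pa/m / 9.81 m/s² = 3496.4 kg/m³
= 3.496 g/cm³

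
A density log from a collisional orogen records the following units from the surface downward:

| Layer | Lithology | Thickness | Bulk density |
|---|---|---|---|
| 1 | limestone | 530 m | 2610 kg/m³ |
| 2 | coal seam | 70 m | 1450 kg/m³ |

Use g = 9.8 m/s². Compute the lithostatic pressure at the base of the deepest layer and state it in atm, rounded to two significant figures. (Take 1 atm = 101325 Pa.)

140 atm

limestone: 2610 kg/m³ × 9.8 m/s² × 530 m = 1.356×10^7 Pa = 133.8 atm
coal seam: 1450 kg/m³ × 9.8 m/s² × 70 m = 9.947×10^5 Pa = 9.817 atm
Total = 133.8 + 9.817 = 143.61 atm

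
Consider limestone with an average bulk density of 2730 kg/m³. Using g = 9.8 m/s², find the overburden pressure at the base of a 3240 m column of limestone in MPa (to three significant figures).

limestone: 2730 kg/m³ × 9.8 m/s² × 3240 m = 8.668×10^7 Pa = 86.68 MPa

86.7 MPa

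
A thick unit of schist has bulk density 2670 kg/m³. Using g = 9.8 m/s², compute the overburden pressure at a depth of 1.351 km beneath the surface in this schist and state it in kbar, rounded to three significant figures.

0.354 kbar

schist: 2670 kg/m³ × 9.8 m/s² × 1351 m = 3.535×10^7 Pa = 0.3535 kbar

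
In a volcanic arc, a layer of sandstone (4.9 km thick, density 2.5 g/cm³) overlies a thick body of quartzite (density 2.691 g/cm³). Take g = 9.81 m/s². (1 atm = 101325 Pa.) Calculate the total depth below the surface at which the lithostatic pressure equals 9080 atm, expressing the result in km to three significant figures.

35.2 km

Pressure at base of upper layers: 2500×9.81×4900 = 1.202×10^8 Pa = 1186 atm
Remaining pressure to be supplied by quartzite: 9.200×10^8 − 1.202×10^8 = 7.999×10^8 Pa
Additional depth in quartzite = 7.999×10^8 Pa / (2691 kg/m³ × 9.81 m/s²) = 30299 m
Total depth = 4900 m + 30299 m = 35199 m
= 35.199 km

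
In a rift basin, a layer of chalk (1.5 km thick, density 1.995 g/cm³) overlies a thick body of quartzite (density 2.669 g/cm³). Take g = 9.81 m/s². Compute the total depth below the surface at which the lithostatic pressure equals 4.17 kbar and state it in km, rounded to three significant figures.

16.3 km

Pressure at base of upper layers: 1995×9.81×1500 = 2.936×10^7 Pa = 0.2936 kbar
Remaining pressure to be supplied by quartzite: 4.170×10^8 − 2.936×10^7 = 3.876×10^8 Pa
Additional depth in quartzite = 3.876×10^8 Pa / (2669 kg/m³ × 9.81 m/s²) = 14805 m
Total depth = 1500 m + 14805 m = 16305 m
= 16.305 km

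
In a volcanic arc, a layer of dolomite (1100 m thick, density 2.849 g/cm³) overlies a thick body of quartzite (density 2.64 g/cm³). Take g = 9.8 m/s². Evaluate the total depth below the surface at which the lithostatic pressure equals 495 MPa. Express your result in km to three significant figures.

Pressure at base of upper layers: 2849×9.8×1100 = 3.071×10^7 Pa = 30.71 MPa
Remaining pressure to be supplied by quartzite: 4.950×10^8 − 3.071×10^7 = 4.643×10^8 Pa
Additional depth in quartzite = 4.643×10^8 Pa / (2640 kg/m³ × 9.8 m/s²) = 17946 m
Total depth = 1100 m + 17946 m = 19046 m
= 19.046 km

19.0 km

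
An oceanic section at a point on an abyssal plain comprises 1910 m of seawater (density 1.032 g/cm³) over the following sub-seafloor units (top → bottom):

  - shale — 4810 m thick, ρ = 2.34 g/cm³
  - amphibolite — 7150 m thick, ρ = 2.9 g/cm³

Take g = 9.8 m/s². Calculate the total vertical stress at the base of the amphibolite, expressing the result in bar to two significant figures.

3300 bar

seawater: 1032 kg/m³ × 9.8 m/s² × 1910 m = 1.932×10^7 Pa = 193.2 bar
shale: 2340 kg/m³ × 9.8 m/s² × 4810 m = 1.103×10^8 Pa = 1103 bar
amphibolite: 2900 kg/m³ × 9.8 m/s² × 7150 m = 2.032×10^8 Pa = 2032 bar
Total = 193.2 + 1103 + 2032 = 3328.2 bar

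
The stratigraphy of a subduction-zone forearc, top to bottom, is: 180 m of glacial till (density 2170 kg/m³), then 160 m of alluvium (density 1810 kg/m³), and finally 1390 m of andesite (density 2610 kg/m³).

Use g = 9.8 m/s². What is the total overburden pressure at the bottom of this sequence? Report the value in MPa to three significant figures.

42.2 MPa

glacial till: 2170 kg/m³ × 9.8 m/s² × 180 m = 3.828×10^6 Pa = 3.828 MPa
alluvium: 1810 kg/m³ × 9.8 m/s² × 160 m = 2.838×10^6 Pa = 2.838 MPa
andesite: 2610 kg/m³ × 9.8 m/s² × 1390 m = 3.555×10^7 Pa = 35.55 MPa
Total = 3.828 + 2.838 + 35.55 = 42.219 MPa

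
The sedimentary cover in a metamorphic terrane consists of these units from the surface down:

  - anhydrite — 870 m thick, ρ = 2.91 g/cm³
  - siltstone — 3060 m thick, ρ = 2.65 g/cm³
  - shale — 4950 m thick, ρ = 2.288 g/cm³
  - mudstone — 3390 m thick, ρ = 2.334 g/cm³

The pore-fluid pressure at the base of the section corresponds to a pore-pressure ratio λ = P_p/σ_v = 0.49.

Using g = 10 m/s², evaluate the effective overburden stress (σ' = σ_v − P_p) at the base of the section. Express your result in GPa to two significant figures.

Overburden (lithostatic) stress σ_v:
anhydrite: 2910 kg/m³ × 10 m/s² × 870 m = 2.532×10^7 Pa = 25.32 MPa
siltstone: 2650 kg/m³ × 10 m/s² × 3060 m = 8.109×10^7 Pa = 81.09 MPa
shale: 2288 kg/m³ × 10 m/s² × 4950 m = 1.133×10^8 Pa = 113.3 MPa
mudstone: 2334 kg/m³ × 10 m/s² × 3390 m = 7.912×10^7 Pa = 79.12 MPa
Total = 25.32 + 81.09 + 113.3 + 79.12 = 298.79 MPa
Pore pressure P_p = λ·σ_v = 0.49 × 298.8 MPa = 146.4 MPa
Effective stress σ' = σ_v − P_p = 298.8 − 146.4 = 152.38 MPa = 0.15238 GPa

0.15 GPa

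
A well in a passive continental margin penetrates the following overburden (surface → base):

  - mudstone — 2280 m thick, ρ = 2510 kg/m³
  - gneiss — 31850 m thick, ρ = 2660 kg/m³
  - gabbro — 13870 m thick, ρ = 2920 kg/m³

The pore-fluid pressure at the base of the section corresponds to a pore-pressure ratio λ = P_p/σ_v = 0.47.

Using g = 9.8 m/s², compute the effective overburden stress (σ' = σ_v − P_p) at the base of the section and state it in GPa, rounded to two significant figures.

0.68 GPa

Overburden (lithostatic) stress σ_v:
mudstone: 2510 kg/m³ × 9.8 m/s² × 2280 m = 5.608×10^7 Pa = 56.08 MPa
gneiss: 2660 kg/m³ × 9.8 m/s² × 31850 m = 8.303×10^8 Pa = 830.3 MPa
gabbro: 2920 kg/m³ × 9.8 m/s² × 13870 m = 3.969×10^8 Pa = 396.9 MPa
Total = 56.08 + 830.3 + 396.9 = 1283.3 MPa
Pore pressure P_p = λ·σ_v = 0.47 × 1283 MPa = 603.1 MPa
Effective stress σ' = σ_v − P_p = 1283 − 603.1 = 680.12 MPa = 0.68012 GPa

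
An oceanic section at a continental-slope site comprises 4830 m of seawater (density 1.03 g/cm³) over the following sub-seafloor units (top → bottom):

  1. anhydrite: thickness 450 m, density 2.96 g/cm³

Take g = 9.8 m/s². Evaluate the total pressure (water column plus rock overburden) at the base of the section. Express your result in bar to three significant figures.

618 bar

seawater: 1030 kg/m³ × 9.8 m/s² × 4830 m = 4.875×10^7 Pa = 487.5 bar
anhydrite: 2960 kg/m³ × 9.8 m/s² × 450 m = 1.305×10^7 Pa = 130.5 bar
Total = 487.5 + 130.5 = 618.08 bar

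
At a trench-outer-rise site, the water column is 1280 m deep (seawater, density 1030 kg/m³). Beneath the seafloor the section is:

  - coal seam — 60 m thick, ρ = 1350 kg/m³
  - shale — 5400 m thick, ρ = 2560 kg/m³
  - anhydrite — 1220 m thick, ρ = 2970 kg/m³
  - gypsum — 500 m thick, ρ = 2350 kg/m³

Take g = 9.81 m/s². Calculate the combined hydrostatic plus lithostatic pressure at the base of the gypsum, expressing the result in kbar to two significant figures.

2.0 kbar

seawater: 1030 kg/m³ × 9.81 m/s² × 1280 m = 1.293×10^7 Pa = 0.1293 kbar
coal seam: 1350 kg/m³ × 9.81 m/s² × 60 m = 7.946×10^5 Pa = 7.946×10^-3 kbar
shale: 2560 kg/m³ × 9.81 m/s² × 5400 m = 1.356×10^8 Pa = 1.356 kbar
anhydrite: 2970 kg/m³ × 9.81 m/s² × 1220 m = 3.555×10^7 Pa = 0.3555 kbar
gypsum: 2350 kg/m³ × 9.81 m/s² × 500 m = 1.153×10^7 Pa = 0.1153 kbar
Total = 0.1293 + 7.946×10^-3 + 1.356 + 0.3555 + 0.1153 = 1.9641 kbar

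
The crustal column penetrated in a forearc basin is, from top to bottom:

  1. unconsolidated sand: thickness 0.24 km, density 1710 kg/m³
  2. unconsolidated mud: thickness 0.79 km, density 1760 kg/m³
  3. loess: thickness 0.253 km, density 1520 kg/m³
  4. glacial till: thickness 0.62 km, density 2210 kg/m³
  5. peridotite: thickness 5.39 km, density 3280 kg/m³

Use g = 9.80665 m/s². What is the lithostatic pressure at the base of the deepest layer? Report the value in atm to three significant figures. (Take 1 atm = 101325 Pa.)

2060 atm

unconsolidated sand: 1710 kg/m³ × 9.80665 m/s² × 240 m = 4.025×10^6 Pa = 39.72 atm
unconsolidated mud: 1760 kg/m³ × 9.80665 m/s² × 790 m = 1.364×10^7 Pa = 134.6 atm
loess: 1520 kg/m³ × 9.80665 m/s² × 253 m = 3.771×10^6 Pa = 37.22 atm
glacial till: 2210 kg/m³ × 9.80665 m/s² × 620 m = 1.344×10^7 Pa = 132.6 atm
peridotite: 3280 kg/m³ × 9.80665 m/s² × 5390 m = 1.734×10^8 Pa = 1711 atm
Total = 39.72 + 134.6 + 37.22 + 132.6 + 1711 = 2055.2 atm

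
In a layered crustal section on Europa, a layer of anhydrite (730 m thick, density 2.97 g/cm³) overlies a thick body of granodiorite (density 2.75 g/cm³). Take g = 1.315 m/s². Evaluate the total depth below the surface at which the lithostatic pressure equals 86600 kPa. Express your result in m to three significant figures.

23900 m

Pressure at base of upper layers: 2970×1.315×730 = 2.851×10^6 Pa = 2851 kPa
Remaining pressure to be supplied by granodiorite: 8.660×10^7 − 2.851×10^6 = 8.375×10^7 Pa
Additional depth in granodiorite = 8.375×10^7 Pa / (2750 kg/m³ × 1.315 m/s²) = 23159 m
Total depth = 730 m + 23159 m = 23889 m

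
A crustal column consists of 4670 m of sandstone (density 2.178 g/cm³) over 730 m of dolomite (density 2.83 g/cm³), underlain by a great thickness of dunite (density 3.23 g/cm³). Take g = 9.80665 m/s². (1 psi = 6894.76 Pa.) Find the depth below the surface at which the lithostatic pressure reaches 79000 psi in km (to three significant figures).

Pressure at base of upper layers: 2178×9.80665×4670 + 2830×9.80665×730 = 1.200×10^8 Pa = 17405 psi
Remaining pressure to be supplied by dunite: 5.447×10^8 − 1.200×10^8 = 4.247×10^8 Pa
Additional depth in dunite = 4.247×10^8 Pa / (3230 kg/m³ × 9.80665 m/s²) = 13407 m
Total depth = 5400 m + 13407 m = 18807 m
= 18.807 km

18.8 km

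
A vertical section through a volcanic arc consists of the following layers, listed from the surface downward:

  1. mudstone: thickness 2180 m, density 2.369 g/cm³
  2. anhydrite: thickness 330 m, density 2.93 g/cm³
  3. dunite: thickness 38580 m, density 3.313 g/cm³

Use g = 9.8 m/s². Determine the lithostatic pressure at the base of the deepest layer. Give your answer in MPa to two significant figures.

1300 MPa

mudstone: 2369 kg/m³ × 9.8 m/s² × 2180 m = 5.061×10^7 Pa = 50.61 MPa
anhydrite: 2930 kg/m³ × 9.8 m/s² × 330 m = 9.476×10^6 Pa = 9.476 MPa
dunite: 3313 kg/m³ × 9.8 m/s² × 38580 m = 1.253×10^9 Pa = 1253 MPa
Total = 50.61 + 9.476 + 1253 = 1312.7 MPa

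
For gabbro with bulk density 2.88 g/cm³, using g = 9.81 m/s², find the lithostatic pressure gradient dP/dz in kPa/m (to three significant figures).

28.3 kPa/m

dP/dz = ρg = 2880 kg/m³ × 9.81 m/s² = 28253 Pa/m
= 28253 Pa/m × (1 kPa/m / 1000.0 Pa/m) = 28.253 kPa/m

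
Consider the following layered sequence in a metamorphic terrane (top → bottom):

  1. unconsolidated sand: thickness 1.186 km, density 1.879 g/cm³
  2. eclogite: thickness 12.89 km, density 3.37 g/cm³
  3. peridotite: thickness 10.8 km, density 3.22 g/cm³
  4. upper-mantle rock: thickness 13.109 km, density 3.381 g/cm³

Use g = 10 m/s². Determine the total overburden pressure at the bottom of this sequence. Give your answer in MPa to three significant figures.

unconsolidated sand: 1879 kg/m³ × 10 m/s² × 1186 m = 2.228×10^7 Pa = 22.28 MPa
eclogite: 3370 kg/m³ × 10 m/s² × 12890 m = 4.344×10^8 Pa = 434.4 MPa
peridotite: 3220 kg/m³ × 10 m/s² × 10800 m = 3.478×10^8 Pa = 347.8 MPa
upper-mantle rock: 3381 kg/m³ × 10 m/s² × 13109 m = 4.432×10^8 Pa = 443.2 MPa
Total = 22.28 + 434.4 + 347.8 + 443.2 = 1247.7 MPa

1250 MPa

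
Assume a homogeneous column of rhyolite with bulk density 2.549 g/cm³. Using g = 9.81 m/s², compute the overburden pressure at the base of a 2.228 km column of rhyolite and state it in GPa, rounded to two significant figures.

rhyolite: 2549 kg/m³ × 9.81 m/s² × 2228 m = 5.571×10^7 Pa = 0.05571 GPa

0.056 GPa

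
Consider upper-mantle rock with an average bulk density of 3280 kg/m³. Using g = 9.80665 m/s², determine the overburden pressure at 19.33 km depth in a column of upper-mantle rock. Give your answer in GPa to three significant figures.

0.622 GPa

upper-mantle rock: 3280 kg/m³ × 9.80665 m/s² × 19330 m = 6.218×10^8 Pa = 0.6218 GPa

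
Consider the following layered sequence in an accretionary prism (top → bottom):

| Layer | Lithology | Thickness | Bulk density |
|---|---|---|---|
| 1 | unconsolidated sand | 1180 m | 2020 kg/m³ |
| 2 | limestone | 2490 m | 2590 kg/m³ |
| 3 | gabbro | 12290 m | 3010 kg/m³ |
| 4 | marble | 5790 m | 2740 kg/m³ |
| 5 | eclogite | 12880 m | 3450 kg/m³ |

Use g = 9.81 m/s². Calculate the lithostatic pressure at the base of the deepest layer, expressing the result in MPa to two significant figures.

unconsolidated sand: 2020 kg/m³ × 9.81 m/s² × 1180 m = 2.338×10^7 Pa = 23.38 MPa
limestone: 2590 kg/m³ × 9.81 m/s² × 2490 m = 6.327×10^7 Pa = 63.27 MPa
gabbro: 3010 kg/m³ × 9.81 m/s² × 12290 m = 3.629×10^8 Pa = 362.9 MPa
marble: 2740 kg/m³ × 9.81 m/s² × 5790 m = 1.556×10^8 Pa = 155.6 MPa
eclogite: 3450 kg/m³ × 9.81 m/s² × 12880 m = 4.359×10^8 Pa = 435.9 MPa
Total = 23.38 + 63.27 + 362.9 + 155.6 + 435.9 = 1041.1 MPa

1000 MPa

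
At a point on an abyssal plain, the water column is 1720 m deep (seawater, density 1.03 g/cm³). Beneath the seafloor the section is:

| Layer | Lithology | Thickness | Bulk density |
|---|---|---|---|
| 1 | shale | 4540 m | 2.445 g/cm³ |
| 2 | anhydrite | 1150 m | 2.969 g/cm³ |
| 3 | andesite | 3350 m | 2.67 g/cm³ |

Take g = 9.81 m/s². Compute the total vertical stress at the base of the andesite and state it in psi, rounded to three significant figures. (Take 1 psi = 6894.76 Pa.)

35900 psi

seawater: 1030 kg/m³ × 9.81 m/s² × 1720 m = 1.738×10^7 Pa = 2521 psi
shale: 2445 kg/m³ × 9.81 m/s² × 4540 m = 1.089×10^8 Pa = 15794 psi
anhydrite: 2969 kg/m³ × 9.81 m/s² × 1150 m = 3.349×10^7 Pa = 4858 psi
andesite: 2670 kg/m³ × 9.81 m/s² × 3350 m = 8.775×10^7 Pa = 12726 psi
Total = 2521 + 15794 + 4858 + 12726 = 35899 psi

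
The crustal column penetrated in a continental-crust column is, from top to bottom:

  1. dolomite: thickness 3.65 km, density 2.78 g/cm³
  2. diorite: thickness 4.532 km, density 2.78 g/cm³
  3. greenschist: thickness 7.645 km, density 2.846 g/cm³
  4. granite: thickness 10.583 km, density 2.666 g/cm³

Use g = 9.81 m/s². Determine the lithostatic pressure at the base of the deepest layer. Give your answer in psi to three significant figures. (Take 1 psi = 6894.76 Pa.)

dolomite: 2780 kg/m³ × 9.81 m/s² × 3650 m = 9.954×10^7 Pa = 14437 psi
diorite: 2780 kg/m³ × 9.81 m/s² × 4532 m = 1.236×10^8 Pa = 17926 psi
greenschist: 2846 kg/m³ × 9.81 m/s² × 7645 m = 2.134×10^8 Pa = 30957 psi
granite: 2666 kg/m³ × 9.81 m/s² × 10583 m = 2.768×10^8 Pa = 40144 psi
Total = 14437 + 17926 + 30957 + 40144 = 1.0346×10^5 psi

103000 psi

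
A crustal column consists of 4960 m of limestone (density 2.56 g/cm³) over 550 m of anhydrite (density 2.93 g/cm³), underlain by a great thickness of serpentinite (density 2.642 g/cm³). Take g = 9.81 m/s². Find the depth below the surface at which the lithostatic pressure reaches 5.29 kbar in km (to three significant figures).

Pressure at base of upper layers: 2560×9.81×4960 + 2930×9.81×550 = 1.404×10^8 Pa = 1.404 kbar
Remaining pressure to be supplied by serpentinite: 5.290×10^8 − 1.404×10^8 = 3.886×10^8 Pa
Additional depth in serpentinite = 3.886×10^8 Pa / (2642 kg/m³ × 9.81 m/s²) = 14994 m
Total depth = 5510 m + 14994 m = 20504 m
= 20.504 km

20.5 km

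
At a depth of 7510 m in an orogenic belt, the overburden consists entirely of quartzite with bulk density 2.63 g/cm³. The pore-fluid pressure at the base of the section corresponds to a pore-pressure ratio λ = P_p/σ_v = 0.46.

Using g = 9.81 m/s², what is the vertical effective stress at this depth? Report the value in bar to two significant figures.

Overburden (lithostatic) stress σ_v:
quartzite: 2630 kg/m³ × 9.81 m/s² × 7510 m = 1.938×10^8 Pa = 193.8 MPa
Pore pressure P_p = λ·σ_v = 0.46 × 193.8 MPa = 89.13 MPa
Effective stress σ' = σ_v − P_p = 193.8 − 89.13 = 104.63 MPa = 1046.3 bar

1000 bar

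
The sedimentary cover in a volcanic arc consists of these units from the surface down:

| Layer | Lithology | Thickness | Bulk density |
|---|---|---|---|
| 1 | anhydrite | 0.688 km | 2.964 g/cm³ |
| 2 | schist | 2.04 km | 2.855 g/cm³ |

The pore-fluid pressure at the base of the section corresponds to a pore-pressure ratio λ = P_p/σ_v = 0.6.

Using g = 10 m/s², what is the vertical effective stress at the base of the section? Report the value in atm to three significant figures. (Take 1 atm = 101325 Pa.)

310 atm

Overburden (lithostatic) stress σ_v:
anhydrite: 2964 kg/m³ × 10 m/s² × 688 m = 2.039×10^7 Pa = 20.39 MPa
schist: 2855 kg/m³ × 10 m/s² × 2040 m = 5.824×10^7 Pa = 58.24 MPa
Total = 20.39 + 58.24 = 78.634 MPa
Pore pressure P_p = λ·σ_v = 0.6 × 78.63 MPa = 47.18 MPa
Effective stress σ' = σ_v − P_p = 78.63 − 47.18 = 31.454 MPa = 310.42 atm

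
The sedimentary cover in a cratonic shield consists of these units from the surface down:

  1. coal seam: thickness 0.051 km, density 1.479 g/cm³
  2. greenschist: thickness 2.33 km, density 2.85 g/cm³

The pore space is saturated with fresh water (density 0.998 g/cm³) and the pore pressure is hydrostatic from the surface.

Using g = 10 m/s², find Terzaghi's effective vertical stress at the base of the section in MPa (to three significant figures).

43.4 MPa

Overburden (lithostatic) stress σ_v:
coal seam: 1479 kg/m³ × 10 m/s² × 51 m = 7.543×10^5 Pa = 0.7543 MPa
greenschist: 2850 kg/m³ × 10 m/s² × 2330 m = 6.641×10^7 Pa = 66.41 MPa
Total = 0.7543 + 66.41 = 67.159 MPa
Pore pressure P_p = 998 kg/m³ × 10 m/s² × 2381 m = 2.376×10^7 Pa = 23.76 MPa
Effective stress σ' = σ_v − P_p = 67.16 − 23.76 = 43.397 MPa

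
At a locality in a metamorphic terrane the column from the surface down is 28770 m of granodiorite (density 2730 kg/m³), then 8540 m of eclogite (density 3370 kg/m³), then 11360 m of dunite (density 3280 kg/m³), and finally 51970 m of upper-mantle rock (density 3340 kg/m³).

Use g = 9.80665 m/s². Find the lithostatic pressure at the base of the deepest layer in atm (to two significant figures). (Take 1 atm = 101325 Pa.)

granodiorite: 2730 kg/m³ × 9.80665 m/s² × 28770 m = 7.702×10^8 Pa = 7602 atm
eclogite: 3370 kg/m³ × 9.80665 m/s² × 8540 m = 2.822×10^8 Pa = 2785 atm
dunite: 3280 kg/m³ × 9.80665 m/s² × 11360 m = 3.654×10^8 Pa = 3606 atm
upper-mantle rock: 3340 kg/m³ × 9.80665 m/s² × 51970 m = 1.702×10^9 Pa = 16800 atm
Total = 7602 + 2785 + 3606 + 16800 = 30793 atm

31000 atm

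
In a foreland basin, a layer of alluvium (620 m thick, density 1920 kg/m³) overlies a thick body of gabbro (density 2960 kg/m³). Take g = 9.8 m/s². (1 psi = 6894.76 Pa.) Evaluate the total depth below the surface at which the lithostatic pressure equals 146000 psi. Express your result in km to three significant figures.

Pressure at base of upper layers: 1920×9.8×620 = 1.167×10^7 Pa = 1692 psi
Remaining pressure to be supplied by gabbro: 1.007×10^9 − 1.167×10^7 = 9.950×10^8 Pa
Additional depth in gabbro = 9.950×10^8 Pa / (2960 kg/m³ × 9.8 m/s²) = 34300 m
Total depth = 620 m + 34300 m = 34920 m
= 34.920 km

34.9 km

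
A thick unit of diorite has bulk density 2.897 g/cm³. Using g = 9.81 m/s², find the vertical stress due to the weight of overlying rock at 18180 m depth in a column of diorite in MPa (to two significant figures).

diorite: 2897 kg/m³ × 9.81 m/s² × 18180 m = 5.167×10^8 Pa = 516.7 MPa

520 MPa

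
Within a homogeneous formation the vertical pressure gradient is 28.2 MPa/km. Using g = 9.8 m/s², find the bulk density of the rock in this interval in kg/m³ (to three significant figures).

2880 kg/m³

ρ = (dP/dz)/g = 28.2 MPa/km / 9.8 m/s² = 28200 Pa/m / 9.8 m/s² = 2877.6 kg/m³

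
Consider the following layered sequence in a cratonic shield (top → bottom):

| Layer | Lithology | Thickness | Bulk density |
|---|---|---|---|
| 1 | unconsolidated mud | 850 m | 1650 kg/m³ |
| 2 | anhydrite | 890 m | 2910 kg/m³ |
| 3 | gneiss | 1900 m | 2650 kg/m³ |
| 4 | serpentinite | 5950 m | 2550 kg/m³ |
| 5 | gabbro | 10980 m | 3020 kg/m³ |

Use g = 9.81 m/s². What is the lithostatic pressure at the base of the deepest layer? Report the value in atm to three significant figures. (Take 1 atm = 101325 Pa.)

5550 atm

unconsolidated mud: 1650 kg/m³ × 9.81 m/s² × 850 m = 1.376×10^7 Pa = 135.8 atm
anhydrite: 2910 kg/m³ × 9.81 m/s² × 890 m = 2.541×10^7 Pa = 250.7 atm
gneiss: 2650 kg/m³ × 9.81 m/s² × 1900 m = 4.939×10^7 Pa = 487.5 atm
serpentinite: 2550 kg/m³ × 9.81 m/s² × 5950 m = 1.488×10^8 Pa = 1469 atm
gabbro: 3020 kg/m³ × 9.81 m/s² × 10980 m = 3.253×10^8 Pa = 3210 atm
Total = 135.8 + 250.7 + 487.5 + 1469 + 3210 = 5553.4 atm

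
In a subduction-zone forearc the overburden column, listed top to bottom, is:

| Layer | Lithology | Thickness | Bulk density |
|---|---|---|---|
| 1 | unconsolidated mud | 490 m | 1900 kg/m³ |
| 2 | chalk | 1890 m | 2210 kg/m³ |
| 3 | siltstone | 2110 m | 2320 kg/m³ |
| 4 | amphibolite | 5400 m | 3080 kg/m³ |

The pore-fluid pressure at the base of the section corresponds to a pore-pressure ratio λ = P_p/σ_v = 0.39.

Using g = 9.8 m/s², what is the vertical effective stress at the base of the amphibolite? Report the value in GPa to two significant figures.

0.16 GPa

Overburden (lithostatic) stress σ_v:
unconsolidated mud: 1900 kg/m³ × 9.8 m/s² × 490 m = 9.124×10^6 Pa = 9.124 MPa
chalk: 2210 kg/m³ × 9.8 m/s² × 1890 m = 4.093×10^7 Pa = 40.93 MPa
siltstone: 2320 kg/m³ × 9.8 m/s² × 2110 m = 4.797×10^7 Pa = 47.97 MPa
amphibolite: 3080 kg/m³ × 9.8 m/s² × 5400 m = 1.630×10^8 Pa = 163.0 MPa
Total = 9.124 + 40.93 + 47.97 + 163.0 = 261.02 MPa
Pore pressure P_p = λ·σ_v = 0.39 × 261.0 MPa = 101.8 MPa
Effective stress σ' = σ_v − P_p = 261.0 − 101.8 = 159.22 MPa = 0.15922 GPa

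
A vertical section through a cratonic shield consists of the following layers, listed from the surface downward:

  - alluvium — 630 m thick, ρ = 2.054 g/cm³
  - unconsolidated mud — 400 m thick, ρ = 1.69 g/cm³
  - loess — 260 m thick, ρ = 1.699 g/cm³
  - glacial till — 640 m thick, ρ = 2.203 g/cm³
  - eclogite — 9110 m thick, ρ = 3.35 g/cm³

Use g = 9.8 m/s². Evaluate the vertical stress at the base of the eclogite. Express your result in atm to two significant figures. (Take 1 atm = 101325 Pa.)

alluvium: 2054 kg/m³ × 9.8 m/s² × 630 m = 1.268×10^7 Pa = 125.2 atm
unconsolidated mud: 1690 kg/m³ × 9.8 m/s² × 400 m = 6.625×10^6 Pa = 65.38 atm
loess: 1699 kg/m³ × 9.8 m/s² × 260 m = 4.329×10^6 Pa = 42.72 atm
glacial till: 2203 kg/m³ × 9.8 m/s² × 640 m = 1.382×10^7 Pa = 136.4 atm
eclogite: 3350 kg/m³ × 9.8 m/s² × 9110 m = 2.991×10^8 Pa = 2952 atm
Total = 125.2 + 65.38 + 42.72 + 136.4 + 2952 = 3321.3 atm

3300 atm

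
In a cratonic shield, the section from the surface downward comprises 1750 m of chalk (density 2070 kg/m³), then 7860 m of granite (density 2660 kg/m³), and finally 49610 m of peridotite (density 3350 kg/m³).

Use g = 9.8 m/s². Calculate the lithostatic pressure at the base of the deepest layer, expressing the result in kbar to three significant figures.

18.7 kbar

chalk: 2070 kg/m³ × 9.8 m/s² × 1750 m = 3.550×10^7 Pa = 0.3550 kbar
granite: 2660 kg/m³ × 9.8 m/s² × 7860 m = 2.049×10^8 Pa = 2.049 kbar
peridotite: 3350 kg/m³ × 9.8 m/s² × 49610 m = 1.629×10^9 Pa = 16.29 kbar
Total = 0.3550 + 2.049 + 16.29 = 18.691 kbar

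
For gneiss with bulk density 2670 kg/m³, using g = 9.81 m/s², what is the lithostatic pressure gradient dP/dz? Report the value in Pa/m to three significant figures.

26200 Pa/m

dP/dz = ρg = 2670 kg/m³ × 9.81 m/s² = 26193 Pa/m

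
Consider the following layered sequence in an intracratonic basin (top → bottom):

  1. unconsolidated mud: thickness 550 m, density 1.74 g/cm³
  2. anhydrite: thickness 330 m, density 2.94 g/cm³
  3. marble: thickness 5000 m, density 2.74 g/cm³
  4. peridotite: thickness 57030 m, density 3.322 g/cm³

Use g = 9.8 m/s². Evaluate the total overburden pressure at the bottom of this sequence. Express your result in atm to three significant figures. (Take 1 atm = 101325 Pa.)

unconsolidated mud: 1740 kg/m³ × 9.8 m/s² × 550 m = 9.379×10^6 Pa = 92.56 atm
anhydrite: 2940 kg/m³ × 9.8 m/s² × 330 m = 9.508×10^6 Pa = 93.84 atm
marble: 2740 kg/m³ × 9.8 m/s² × 5000 m = 1.343×10^8 Pa = 1325 atm
peridotite: 3322 kg/m³ × 9.8 m/s² × 57030 m = 1.857×10^9 Pa = 18324 atm
Total = 92.56 + 93.84 + 1325 + 18324 = 19835 atm

19800 atm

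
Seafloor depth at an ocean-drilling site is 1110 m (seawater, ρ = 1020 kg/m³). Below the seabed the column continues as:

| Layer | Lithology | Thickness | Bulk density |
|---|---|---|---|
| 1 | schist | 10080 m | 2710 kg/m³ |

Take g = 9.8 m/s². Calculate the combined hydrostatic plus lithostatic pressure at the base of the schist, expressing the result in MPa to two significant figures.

280 MPa

seawater: 1020 kg/m³ × 9.8 m/s² × 1110 m = 1.110×10^7 Pa = 11.10 MPa
schist: 2710 kg/m³ × 9.8 m/s² × 10080 m = 2.677×10^8 Pa = 267.7 MPa
Total = 11.10 + 267.7 = 278.80 MPa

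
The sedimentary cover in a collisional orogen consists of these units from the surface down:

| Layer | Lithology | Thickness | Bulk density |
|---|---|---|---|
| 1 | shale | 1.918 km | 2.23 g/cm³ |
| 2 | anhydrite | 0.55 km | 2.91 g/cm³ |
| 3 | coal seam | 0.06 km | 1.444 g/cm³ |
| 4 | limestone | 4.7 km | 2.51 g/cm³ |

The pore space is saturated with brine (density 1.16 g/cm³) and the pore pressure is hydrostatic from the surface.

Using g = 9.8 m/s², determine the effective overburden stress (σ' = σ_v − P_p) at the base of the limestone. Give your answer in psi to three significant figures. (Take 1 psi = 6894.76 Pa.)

Overburden (lithostatic) stress σ_v:
shale: 2230 kg/m³ × 9.8 m/s² × 1918 m = 4.192×10^7 Pa = 41.92 MPa
anhydrite: 2910 kg/m³ × 9.8 m/s² × 550 m = 1.568×10^7 Pa = 15.68 MPa
coal seam: 1444 kg/m³ × 9.8 m/s² × 60 m = 8.491×10^5 Pa = 0.8491 MPa
limestone: 2510 kg/m³ × 9.8 m/s² × 4700 m = 1.156×10^8 Pa = 115.6 MPa
Total = 41.92 + 15.68 + 0.8491 + 115.6 = 174.06 MPa
Pore pressure P_p = 1160 kg/m³ × 9.8 m/s² × 7228 m = 8.217×10^7 Pa = 82.17 MPa
Effective stress σ' = σ_v − P_p = 174.1 − 82.17 = 91.893 MPa = 13328 psi

13300 psi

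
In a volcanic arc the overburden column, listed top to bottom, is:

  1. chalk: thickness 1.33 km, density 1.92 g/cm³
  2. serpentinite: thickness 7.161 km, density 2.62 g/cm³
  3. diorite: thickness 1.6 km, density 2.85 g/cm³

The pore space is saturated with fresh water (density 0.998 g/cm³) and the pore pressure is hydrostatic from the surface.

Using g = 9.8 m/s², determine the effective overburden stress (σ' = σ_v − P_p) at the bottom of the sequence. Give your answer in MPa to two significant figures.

Overburden (lithostatic) stress σ_v:
chalk: 1920 kg/m³ × 9.8 m/s² × 1330 m = 2.503×10^7 Pa = 25.03 MPa
serpentinite: 2620 kg/m³ × 9.8 m/s² × 7161 m = 1.839×10^8 Pa = 183.9 MPa
diorite: 2850 kg/m³ × 9.8 m/s² × 1600 m = 4.469×10^7 Pa = 44.69 MPa
Total = 25.03 + 183.9 + 44.69 = 253.58 MPa
Pore pressure P_p = 998 kg/m³ × 9.8 m/s² × 10091 m = 9.869×10^7 Pa = 98.69 MPa
Effective stress σ' = σ_v − P_p = 253.6 − 98.69 = 154.89 MPa

150 MPa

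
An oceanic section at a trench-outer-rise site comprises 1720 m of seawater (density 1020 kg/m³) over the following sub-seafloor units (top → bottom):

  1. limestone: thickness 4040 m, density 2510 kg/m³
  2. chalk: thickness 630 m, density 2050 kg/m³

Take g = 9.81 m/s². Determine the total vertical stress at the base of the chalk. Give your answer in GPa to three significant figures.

seawater: 1020 kg/m³ × 9.81 m/s² × 1720 m = 1.721×10^7 Pa = 0.01721 GPa
limestone: 2510 kg/m³ × 9.81 m/s² × 4040 m = 9.948×10^7 Pa = 0.09948 GPa
chalk: 2050 kg/m³ × 9.81 m/s² × 630 m = 1.267×10^7 Pa = 0.01267 GPa
Total = 0.01721 + 0.09948 + 0.01267 = 0.12936 GPa

0.129 GPa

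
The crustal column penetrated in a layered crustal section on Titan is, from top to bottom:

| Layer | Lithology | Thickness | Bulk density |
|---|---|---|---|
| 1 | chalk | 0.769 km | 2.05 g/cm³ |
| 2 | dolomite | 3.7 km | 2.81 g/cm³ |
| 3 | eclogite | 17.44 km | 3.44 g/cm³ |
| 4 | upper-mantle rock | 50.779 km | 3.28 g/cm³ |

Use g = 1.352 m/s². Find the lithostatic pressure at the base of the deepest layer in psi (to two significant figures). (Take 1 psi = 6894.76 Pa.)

chalk: 2050 kg/m³ × 1.352 m/s² × 769 m = 2.131×10^6 Pa = 309.1 psi
dolomite: 2810 kg/m³ × 1.352 m/s² × 3700 m = 1.406×10^7 Pa = 2039 psi
eclogite: 3440 kg/m³ × 1.352 m/s² × 17440 m = 8.111×10^7 Pa = 11764 psi
upper-mantle rock: 3280 kg/m³ × 1.352 m/s² × 50779 m = 2.252×10^8 Pa = 32660 psi
Total = 309.1 + 2039 + 11764 + 32660 = 46772 psi

47000 psi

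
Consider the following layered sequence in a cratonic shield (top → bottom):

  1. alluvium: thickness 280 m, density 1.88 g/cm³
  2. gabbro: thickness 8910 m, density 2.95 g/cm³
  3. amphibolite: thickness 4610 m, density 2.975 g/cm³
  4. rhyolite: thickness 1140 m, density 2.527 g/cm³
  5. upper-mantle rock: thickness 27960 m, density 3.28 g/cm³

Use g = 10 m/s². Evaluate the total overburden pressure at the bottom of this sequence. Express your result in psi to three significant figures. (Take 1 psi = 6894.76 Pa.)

196000 psi

alluvium: 1880 kg/m³ × 10 m/s² × 280 m = 5.264×10^6 Pa = 763.5 psi
gabbro: 2950 kg/m³ × 10 m/s² × 8910 m = 2.628×10^8 Pa = 38122 psi
amphibolite: 2975 kg/m³ × 10 m/s² × 4610 m = 1.371×10^8 Pa = 19892 psi
rhyolite: 2527 kg/m³ × 10 m/s² × 1140 m = 2.881×10^7 Pa = 4178 psi
upper-mantle rock: 3280 kg/m³ × 10 m/s² × 27960 m = 9.171×10^8 Pa = 1.330×10^5 psi
Total = 763.5 + 38122 + 19892 + 4178 + 1.330×10^5 = 1.9597×10^5 psi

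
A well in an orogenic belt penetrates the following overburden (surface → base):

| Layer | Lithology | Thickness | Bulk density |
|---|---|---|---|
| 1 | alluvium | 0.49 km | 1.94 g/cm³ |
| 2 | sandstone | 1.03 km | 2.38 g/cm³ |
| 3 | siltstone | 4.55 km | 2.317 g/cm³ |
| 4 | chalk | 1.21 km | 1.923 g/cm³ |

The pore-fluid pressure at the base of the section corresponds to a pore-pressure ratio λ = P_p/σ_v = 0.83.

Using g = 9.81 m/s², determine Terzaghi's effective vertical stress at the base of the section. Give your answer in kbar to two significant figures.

Overburden (lithostatic) stress σ_v:
alluvium: 1940 kg/m³ × 9.81 m/s² × 490 m = 9.325×10^6 Pa = 9.325 MPa
sandstone: 2380 kg/m³ × 9.81 m/s² × 1030 m = 2.405×10^7 Pa = 24.05 MPa
siltstone: 2317 kg/m³ × 9.81 m/s² × 4550 m = 1.034×10^8 Pa = 103.4 MPa
chalk: 1923 kg/m³ × 9.81 m/s² × 1210 m = 2.283×10^7 Pa = 22.83 MPa
Total = 9.325 + 24.05 + 103.4 + 22.83 = 159.62 MPa
Pore pressure P_p = λ·σ_v = 0.83 × 159.6 MPa = 132.5 MPa
Effective stress σ' = σ_v − P_p = 159.6 − 132.5 = 27.135 MPa = 0.27135 kbar

0.27 kbar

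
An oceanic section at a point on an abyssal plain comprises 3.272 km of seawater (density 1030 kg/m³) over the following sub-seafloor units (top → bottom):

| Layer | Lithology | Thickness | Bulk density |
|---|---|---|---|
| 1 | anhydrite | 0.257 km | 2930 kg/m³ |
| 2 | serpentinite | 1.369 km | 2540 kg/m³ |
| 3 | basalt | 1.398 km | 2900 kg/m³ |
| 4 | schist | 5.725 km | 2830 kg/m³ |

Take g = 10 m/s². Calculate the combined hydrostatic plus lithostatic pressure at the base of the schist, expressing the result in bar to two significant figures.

2800 bar

seawater: 1030 kg/m³ × 10 m/s² × 3272 m = 3.370×10^7 Pa = 337.0 bar
anhydrite: 2930 kg/m³ × 10 m/s² × 257 m = 7.530×10^6 Pa = 75.30 bar
serpentinite: 2540 kg/m³ × 10 m/s² × 1369 m = 3.477×10^7 Pa = 347.7 bar
basalt: 2900 kg/m³ × 10 m/s² × 1398 m = 4.054×10^7 Pa = 405.4 bar
schist: 2830 kg/m³ × 10 m/s² × 5725 m = 1.620×10^8 Pa = 1620 bar
Total = 337.0 + 75.30 + 347.7 + 405.4 + 1620 = 2785.6 bar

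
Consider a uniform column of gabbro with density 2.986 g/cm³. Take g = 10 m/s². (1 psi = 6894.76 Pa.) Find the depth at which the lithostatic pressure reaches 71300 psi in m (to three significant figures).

h = P/(ρg) = 71300 psi / (2986 kg/m³ × 10 m/s²) = 4.916×10^8 Pa / 29860 Pa/m = 16463 m

16500 m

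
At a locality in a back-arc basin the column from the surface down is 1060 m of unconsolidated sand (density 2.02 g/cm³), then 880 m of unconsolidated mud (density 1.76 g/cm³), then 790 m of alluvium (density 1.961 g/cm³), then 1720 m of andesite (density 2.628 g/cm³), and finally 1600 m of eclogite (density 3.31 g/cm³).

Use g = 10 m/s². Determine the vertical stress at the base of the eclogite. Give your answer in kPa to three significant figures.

151000 kPa

unconsolidated sand: 2020 kg/m³ × 10 m/s² × 1060 m = 2.141×10^7 Pa = 21412 kPa
unconsolidated mud: 1760 kg/m³ × 10 m/s² × 880 m = 1.549×10^7 Pa = 15488 kPa
alluvium: 1961 kg/m³ × 10 m/s² × 790 m = 1.549×10^7 Pa = 15492 kPa
andesite: 2628 kg/m³ × 10 m/s² × 1720 m = 4.520×10^7 Pa = 45202 kPa
eclogite: 3310 kg/m³ × 10 m/s² × 1600 m = 5.296×10^7 Pa = 52960 kPa
Total = 21412 + 15488 + 15492 + 45202 + 52960 = 1.5055×10^5 kPa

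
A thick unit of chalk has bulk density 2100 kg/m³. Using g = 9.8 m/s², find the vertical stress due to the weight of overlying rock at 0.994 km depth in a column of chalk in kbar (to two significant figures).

0.20 kbar

chalk: 2100 kg/m³ × 9.8 m/s² × 994 m = 2.046×10^7 Pa = 0.2046 kbar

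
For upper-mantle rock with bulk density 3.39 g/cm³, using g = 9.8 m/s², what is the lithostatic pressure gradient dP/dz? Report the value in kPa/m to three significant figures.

dP/dz = ρg = 3390 kg/m³ × 9.8 m/s² = 33222 Pa/m
= 33222 Pa/m × (1 kPa/m / 1000.0 Pa/m) = 33.222 kPa/m

33.2 kPa/m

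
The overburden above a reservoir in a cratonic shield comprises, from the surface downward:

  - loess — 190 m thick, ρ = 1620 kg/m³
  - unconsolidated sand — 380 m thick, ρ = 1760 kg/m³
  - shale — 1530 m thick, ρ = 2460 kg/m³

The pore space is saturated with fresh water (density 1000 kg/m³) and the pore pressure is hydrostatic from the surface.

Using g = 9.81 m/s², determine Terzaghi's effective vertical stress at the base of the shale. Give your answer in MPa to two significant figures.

Overburden (lithostatic) stress σ_v:
loess: 1620 kg/m³ × 9.81 m/s² × 190 m = 3.020×10^6 Pa = 3.020 MPa
unconsolidated sand: 1760 kg/m³ × 9.81 m/s² × 380 m = 6.561×10^6 Pa = 6.561 MPa
shale: 2460 kg/m³ × 9.81 m/s² × 1530 m = 3.692×10^7 Pa = 36.92 MPa
Total = 3.020 + 6.561 + 36.92 = 46.503 MPa
Pore pressure P_p = 1000 kg/m³ × 9.81 m/s² × 2100 m = 2.060×10^7 Pa = 20.60 MPa
Effective stress σ' = σ_v − P_p = 46.50 − 20.60 = 25.902 MPa

26 MPa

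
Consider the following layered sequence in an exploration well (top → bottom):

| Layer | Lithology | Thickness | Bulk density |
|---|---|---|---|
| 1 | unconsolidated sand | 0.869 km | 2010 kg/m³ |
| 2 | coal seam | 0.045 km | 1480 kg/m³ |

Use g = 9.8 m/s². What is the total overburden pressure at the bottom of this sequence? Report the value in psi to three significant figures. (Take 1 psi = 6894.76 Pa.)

2580 psi

unconsolidated sand: 2010 kg/m³ × 9.8 m/s² × 869 m = 1.712×10^7 Pa = 2483 psi
coal seam: 1480 kg/m³ × 9.8 m/s² × 45 m = 6.527×10^5 Pa = 94.66 psi
Total = 2483 + 94.66 = 2577.4 psi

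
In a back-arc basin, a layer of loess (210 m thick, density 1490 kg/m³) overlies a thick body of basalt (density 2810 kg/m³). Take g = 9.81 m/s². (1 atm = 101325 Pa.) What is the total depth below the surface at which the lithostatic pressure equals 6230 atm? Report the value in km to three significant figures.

23.0 km

Pressure at base of upper layers: 1490×9.81×210 = 3.070×10^6 Pa = 30.29 atm
Remaining pressure to be supplied by basalt: 6.313×10^8 − 3.070×10^6 = 6.282×10^8 Pa
Additional depth in basalt = 6.282×10^8 Pa / (2810 kg/m³ × 9.81 m/s²) = 22788 m
Total depth = 210 m + 22788 m = 22998 m
= 22.998 km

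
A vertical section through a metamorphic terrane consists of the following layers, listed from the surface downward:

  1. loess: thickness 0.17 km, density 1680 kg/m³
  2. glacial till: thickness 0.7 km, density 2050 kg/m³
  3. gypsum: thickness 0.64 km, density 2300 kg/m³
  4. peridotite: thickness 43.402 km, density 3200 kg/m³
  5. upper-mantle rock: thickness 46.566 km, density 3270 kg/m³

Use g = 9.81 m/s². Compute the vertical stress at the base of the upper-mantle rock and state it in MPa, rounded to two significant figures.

2900 MPa

loess: 1680 kg/m³ × 9.81 m/s² × 170 m = 2.802×10^6 Pa = 2.802 MPa
glacial till: 2050 kg/m³ × 9.81 m/s² × 700 m = 1.408×10^7 Pa = 14.08 MPa
gypsum: 2300 kg/m³ × 9.81 m/s² × 640 m = 1.444×10^7 Pa = 14.44 MPa
peridotite: 3200 kg/m³ × 9.81 m/s² × 43402 m = 1.362×10^9 Pa = 1362 MPa
upper-mantle rock: 3270 kg/m³ × 9.81 m/s² × 46566 m = 1.494×10^9 Pa = 1494 MPa
Total = 2.802 + 14.08 + 14.44 + 1362 + 1494 = 2887.6 MPa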